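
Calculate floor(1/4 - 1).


1/4 = 0.25
0.25 - 1 = -0.75
floor(-0.75) = -1

-1


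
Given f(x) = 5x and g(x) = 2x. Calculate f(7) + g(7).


f(7) = 35
g(7) = 14
Sum = 49

49


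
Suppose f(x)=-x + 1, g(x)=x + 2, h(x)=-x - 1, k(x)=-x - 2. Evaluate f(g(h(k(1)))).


k(1) = -3
h(-3) = 2
g(2) = 4
f(4) = -3

-3


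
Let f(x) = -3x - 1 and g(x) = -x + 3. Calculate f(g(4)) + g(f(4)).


f(g(4)) = 2
g(f(4)) = 16
Sum = 18

18


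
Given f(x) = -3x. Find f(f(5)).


f(5) = -15
f(-15) = 45

45


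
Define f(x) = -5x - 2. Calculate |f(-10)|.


48


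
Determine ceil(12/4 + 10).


12/4 = 3
3 + 10 = 13
ceil(13) = 13

13


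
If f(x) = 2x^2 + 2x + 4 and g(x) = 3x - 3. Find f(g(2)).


g(2) = 3
f(3) = 2*(3)^2 + 2*(3) + 4 = 28

28


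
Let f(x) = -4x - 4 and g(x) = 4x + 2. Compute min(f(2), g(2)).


f(2) = -12
g(2) = 10
min = -12

-12


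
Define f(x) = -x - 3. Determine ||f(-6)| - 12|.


f(-6) = 3
|3| = 3
|3 - 12| = 9

9


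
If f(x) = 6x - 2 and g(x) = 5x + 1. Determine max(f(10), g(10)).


58


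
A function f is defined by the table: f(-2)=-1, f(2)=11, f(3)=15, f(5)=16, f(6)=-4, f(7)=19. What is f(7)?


Reading from the table at x = 7

19


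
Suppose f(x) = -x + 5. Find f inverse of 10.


-5


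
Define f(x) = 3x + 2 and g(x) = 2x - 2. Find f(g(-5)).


g(-5) = -12
f(-12) = -34

-34


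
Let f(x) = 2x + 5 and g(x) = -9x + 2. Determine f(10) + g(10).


-63


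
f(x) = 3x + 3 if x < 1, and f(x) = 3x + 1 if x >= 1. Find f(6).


6 satisfies x >= 1
f(6) = 19

19


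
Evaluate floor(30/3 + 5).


30/3 = 10
10 + 5 = 15
floor(15) = 15

15


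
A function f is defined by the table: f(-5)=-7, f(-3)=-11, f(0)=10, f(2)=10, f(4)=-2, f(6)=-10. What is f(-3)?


Reading from the table at x = -3

-11


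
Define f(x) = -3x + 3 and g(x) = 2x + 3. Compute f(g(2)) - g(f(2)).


f(g(2)) = -18
g(f(2)) = -3
Difference = -15

-15


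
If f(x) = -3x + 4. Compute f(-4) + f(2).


f(-4) = 16
f(2) = -2
Sum = 14

14


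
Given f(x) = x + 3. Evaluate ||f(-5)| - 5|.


f(-5) = -2
|-2| = 2
|2 - 5| = 3

3


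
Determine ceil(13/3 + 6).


13/3 = 4.3333
4.3333 + 6 = 10.3333
ceil(10.3333) = 11

11


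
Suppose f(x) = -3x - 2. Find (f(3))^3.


f(3) = -11
(-11)^3 = -1331

-1331


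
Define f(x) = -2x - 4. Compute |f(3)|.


f(3) = -10
|-10| = 10

10


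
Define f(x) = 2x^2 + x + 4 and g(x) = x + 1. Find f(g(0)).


7


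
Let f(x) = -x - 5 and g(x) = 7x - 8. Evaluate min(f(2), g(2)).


f(2) = -7
g(2) = 6
min = -7

-7


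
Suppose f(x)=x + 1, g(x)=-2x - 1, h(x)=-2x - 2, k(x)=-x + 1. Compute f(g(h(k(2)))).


0


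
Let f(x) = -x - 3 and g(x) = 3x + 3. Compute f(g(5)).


g(5) = 18
f(18) = -21

-21


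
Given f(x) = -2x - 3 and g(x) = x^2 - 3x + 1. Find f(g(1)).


g(1) = -1
f(-1) = -1

-1


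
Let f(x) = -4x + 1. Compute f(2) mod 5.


f(2) = -7
-7 mod 5 = 3

3


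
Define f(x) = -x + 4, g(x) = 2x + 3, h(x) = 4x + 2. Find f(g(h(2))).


h(2) = 10
g(10) = 23
f(23) = -19

-19


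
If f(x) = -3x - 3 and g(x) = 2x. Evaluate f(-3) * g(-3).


f(-3) = 6
g(-3) = -6
Product = -36

-36


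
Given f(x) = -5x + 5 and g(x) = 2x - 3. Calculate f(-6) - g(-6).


f(-6) = 35
g(-6) = -15
Difference = 50

50


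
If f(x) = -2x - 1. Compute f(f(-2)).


-7


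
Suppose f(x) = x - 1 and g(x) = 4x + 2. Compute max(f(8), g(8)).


f(8) = 7
g(8) = 34
max = 34

34


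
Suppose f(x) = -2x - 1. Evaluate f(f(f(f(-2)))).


-27


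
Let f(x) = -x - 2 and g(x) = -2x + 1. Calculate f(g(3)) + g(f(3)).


f(g(3)) = 3
g(f(3)) = 11
Sum = 14

14


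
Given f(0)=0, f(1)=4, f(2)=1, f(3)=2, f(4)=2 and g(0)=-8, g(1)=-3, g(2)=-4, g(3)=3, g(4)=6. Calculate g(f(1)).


f(1) = 4
g(4) = 6

6


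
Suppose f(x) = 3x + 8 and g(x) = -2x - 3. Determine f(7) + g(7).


f(7) = 29
g(7) = -17
Sum = 12

12


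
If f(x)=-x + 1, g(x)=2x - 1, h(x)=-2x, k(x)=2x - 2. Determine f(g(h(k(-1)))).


k(-1) = -4
h(-4) = 8
g(8) = 15
f(15) = -14

-14


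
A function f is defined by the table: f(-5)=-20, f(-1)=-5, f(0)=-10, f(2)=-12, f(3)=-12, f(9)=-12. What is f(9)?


Reading from the table at x = 9

-12


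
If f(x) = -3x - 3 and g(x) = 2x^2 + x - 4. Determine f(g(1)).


g(1) = -1
f(-1) = 0

0


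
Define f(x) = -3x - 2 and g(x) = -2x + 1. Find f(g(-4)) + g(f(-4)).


-48


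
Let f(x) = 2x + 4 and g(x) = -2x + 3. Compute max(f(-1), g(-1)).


5


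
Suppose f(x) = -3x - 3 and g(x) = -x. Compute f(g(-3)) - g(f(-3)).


f(g(-3)) = -12
g(f(-3)) = -6
Difference = -6

-6


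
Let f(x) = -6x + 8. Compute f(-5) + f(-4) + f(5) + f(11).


f(-5) = 38
f(-4) = 32
f(5) = -22
f(11) = -58
Sum = -10

-10


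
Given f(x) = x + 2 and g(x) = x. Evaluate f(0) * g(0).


f(0) = 2
g(0) = 0
Product = 0

0


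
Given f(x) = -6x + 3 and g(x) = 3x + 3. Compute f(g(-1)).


g(-1) = 0
f(0) = 3

3


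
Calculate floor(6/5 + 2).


6/5 = 1.2
1.2 + 2 = 3.2
floor(3.2) = 3

3


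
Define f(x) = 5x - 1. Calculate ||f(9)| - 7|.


f(9) = 44
|44| = 44
|44 - 7| = 37

37


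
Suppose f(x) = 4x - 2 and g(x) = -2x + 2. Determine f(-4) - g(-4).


f(-4) = -18
g(-4) = 10
Difference = -28

-28


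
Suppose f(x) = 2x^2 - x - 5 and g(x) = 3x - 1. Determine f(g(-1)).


31


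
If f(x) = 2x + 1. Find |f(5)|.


f(5) = 11
|11| = 11

11


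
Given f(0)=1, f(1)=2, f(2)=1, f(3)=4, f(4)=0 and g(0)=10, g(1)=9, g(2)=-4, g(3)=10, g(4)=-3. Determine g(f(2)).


f(2) = 1
g(1) = 9

9


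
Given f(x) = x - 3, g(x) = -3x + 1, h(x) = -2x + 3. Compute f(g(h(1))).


h(1) = 1
g(1) = -2
f(-2) = -5

-5


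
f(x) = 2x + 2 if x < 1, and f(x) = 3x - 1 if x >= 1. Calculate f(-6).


-6 satisfies x < 1
f(-6) = -10

-10


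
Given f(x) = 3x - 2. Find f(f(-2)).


-26


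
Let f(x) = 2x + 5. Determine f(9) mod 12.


f(9) = 23
23 mod 12 = 11

11


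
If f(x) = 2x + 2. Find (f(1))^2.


16


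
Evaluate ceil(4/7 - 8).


4/7 = 0.5714
0.5714 - 8 = -7.4286
ceil(-7.4286) = -7

-7


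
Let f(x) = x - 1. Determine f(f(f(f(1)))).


f(1) = 0
f(0) = -1
f(-1) = -2
f(-2) = -3

-3


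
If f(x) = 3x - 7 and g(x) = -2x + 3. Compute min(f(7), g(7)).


f(7) = 14
g(7) = -11
min = -11

-11


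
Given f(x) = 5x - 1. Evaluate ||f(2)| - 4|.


5


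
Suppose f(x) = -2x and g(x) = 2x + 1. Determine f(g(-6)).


g(-6) = -11
f(-11) = 22

22


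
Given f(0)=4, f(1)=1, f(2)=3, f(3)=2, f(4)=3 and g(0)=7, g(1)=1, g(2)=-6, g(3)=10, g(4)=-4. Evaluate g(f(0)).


f(0) = 4
g(4) = -4

-4


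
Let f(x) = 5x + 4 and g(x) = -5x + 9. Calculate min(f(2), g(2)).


-1


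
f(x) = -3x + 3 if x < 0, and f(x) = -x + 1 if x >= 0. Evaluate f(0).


0 satisfies x >= 0
f(0) = 1

1


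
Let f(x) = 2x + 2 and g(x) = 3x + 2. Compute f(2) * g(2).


f(2) = 6
g(2) = 8
Product = 48

48


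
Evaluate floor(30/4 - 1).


30/4 = 7.5
7.5 - 1 = 6.5
floor(6.5) = 6

6


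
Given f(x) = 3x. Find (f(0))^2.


f(0) = 0
(0)^2 = 0

0


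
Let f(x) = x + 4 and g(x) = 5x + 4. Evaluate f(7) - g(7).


f(7) = 11
g(7) = 39
Difference = -28

-28


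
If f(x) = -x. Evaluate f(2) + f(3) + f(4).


f(2) = -2
f(3) = -3
f(4) = -4
Sum = -9

-9


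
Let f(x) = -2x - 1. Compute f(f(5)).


21


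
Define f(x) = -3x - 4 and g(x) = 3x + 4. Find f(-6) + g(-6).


f(-6) = 14
g(-6) = -14
Sum = 0

0


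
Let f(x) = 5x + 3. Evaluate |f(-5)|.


f(-5) = -22
|-22| = 22

22


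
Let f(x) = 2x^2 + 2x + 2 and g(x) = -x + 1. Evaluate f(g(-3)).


g(-3) = 4
f(4) = 2*(4)^2 + 2*(4) + 2 = 42

42


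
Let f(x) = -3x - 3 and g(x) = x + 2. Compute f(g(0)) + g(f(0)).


f(g(0)) = -9
g(f(0)) = -1
Sum = -10

-10


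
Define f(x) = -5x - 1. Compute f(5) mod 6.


4


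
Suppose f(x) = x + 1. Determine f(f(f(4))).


f(4) = 5
f(5) = 6
f(6) = 7

7


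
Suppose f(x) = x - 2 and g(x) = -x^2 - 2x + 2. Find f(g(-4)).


g(-4) = -6
f(-6) = -8

-8


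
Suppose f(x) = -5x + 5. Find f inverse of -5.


Solve -5x + 5 = -5
x = (-5 - 5) / (-5) = 2

2


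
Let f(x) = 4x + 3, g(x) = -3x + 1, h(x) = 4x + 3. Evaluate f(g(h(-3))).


h(-3) = -9
g(-9) = 28
f(28) = 115

115


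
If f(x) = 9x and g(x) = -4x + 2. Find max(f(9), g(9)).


f(9) = 81
g(9) = -34
max = 81

81


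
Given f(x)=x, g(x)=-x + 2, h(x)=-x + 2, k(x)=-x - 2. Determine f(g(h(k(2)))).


k(2) = -4
h(-4) = 6
g(6) = -4
f(-4) = -4

-4


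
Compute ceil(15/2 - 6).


15/2 = 7.5
7.5 - 6 = 1.5
ceil(1.5) = 2

2


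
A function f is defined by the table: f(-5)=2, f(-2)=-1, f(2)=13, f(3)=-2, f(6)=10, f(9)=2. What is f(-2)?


Reading from the table at x = -2

-1


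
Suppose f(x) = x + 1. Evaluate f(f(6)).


f(6) = 7
f(7) = 8

8


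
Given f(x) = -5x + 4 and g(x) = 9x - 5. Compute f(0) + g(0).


f(0) = 4
g(0) = -5
Sum = -1

-1


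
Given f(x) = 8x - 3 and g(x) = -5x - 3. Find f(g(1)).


g(1) = -8
f(-8) = -67

-67


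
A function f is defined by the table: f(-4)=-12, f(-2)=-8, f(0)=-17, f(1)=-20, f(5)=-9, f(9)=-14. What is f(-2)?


Reading from the table at x = -2

-8


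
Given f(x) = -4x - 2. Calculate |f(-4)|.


f(-4) = 14
|14| = 14

14


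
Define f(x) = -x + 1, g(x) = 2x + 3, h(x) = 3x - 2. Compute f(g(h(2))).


h(2) = 4
g(4) = 11
f(11) = -10

-10


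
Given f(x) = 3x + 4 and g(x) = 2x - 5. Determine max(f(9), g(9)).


f(9) = 31
g(9) = 13
max = 31

31


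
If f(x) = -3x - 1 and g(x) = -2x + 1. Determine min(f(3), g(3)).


f(3) = -10
g(3) = -5
min = -10

-10


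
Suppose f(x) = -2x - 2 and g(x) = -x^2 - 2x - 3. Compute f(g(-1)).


g(-1) = -2
f(-2) = 2

2


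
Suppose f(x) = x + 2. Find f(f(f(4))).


f(4) = 6
f(6) = 8
f(8) = 10

10


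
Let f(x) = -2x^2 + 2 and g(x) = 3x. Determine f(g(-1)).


-16


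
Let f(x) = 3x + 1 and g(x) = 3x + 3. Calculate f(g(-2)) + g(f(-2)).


-20


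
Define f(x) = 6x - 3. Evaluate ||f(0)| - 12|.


9


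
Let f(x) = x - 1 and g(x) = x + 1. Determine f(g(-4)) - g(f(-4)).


0


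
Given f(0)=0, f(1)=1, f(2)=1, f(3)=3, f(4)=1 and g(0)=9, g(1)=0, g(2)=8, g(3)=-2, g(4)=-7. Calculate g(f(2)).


f(2) = 1
g(1) = 0

0


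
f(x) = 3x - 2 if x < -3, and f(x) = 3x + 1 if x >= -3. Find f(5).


5 satisfies x >= -3
f(5) = 16

16


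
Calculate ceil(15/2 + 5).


15/2 = 7.5
7.5 + 5 = 12.5
ceil(12.5) = 13

13


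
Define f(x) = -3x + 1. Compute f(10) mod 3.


f(10) = -29
-29 mod 3 = 1

1


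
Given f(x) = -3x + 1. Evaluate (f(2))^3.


-125


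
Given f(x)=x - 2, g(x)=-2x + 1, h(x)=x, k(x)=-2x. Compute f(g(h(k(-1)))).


k(-1) = 2
h(2) = 2
g(2) = -3
f(-3) = -5

-5


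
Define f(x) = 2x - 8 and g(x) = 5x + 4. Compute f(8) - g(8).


f(8) = 8
g(8) = 44
Difference = -36

-36


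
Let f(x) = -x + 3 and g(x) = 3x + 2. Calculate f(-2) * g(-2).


f(-2) = 5
g(-2) = -4
Product = -20

-20


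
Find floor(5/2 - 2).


5/2 = 2.5
2.5 - 2 = 0.5
floor(0.5) = 0

0


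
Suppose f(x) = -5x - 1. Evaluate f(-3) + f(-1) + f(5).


-8


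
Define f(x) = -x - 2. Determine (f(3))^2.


f(3) = -5
(-5)^2 = 25

25


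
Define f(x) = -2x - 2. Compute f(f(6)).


26


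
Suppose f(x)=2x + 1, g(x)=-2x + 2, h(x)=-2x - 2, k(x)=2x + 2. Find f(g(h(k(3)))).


k(3) = 8
h(8) = -18
g(-18) = 38
f(38) = 77

77


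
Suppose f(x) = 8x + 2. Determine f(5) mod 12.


f(5) = 42
42 mod 12 = 6

6


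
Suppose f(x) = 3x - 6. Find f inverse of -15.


Solve 3x - 6 = -15
x = (-15 + 6) / 3 = -3

-3


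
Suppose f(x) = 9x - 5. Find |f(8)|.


f(8) = 67
|67| = 67

67


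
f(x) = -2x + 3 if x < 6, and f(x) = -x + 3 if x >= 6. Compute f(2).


2 satisfies x < 6
f(2) = -1

-1


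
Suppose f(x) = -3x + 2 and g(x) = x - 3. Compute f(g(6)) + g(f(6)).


f(g(6)) = -7
g(f(6)) = -19
Sum = -26

-26


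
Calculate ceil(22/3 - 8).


22/3 = 7.3333
7.3333 - 8 = -0.6667
ceil(-0.6667) = 0

0


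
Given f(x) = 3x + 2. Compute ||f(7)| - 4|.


f(7) = 23
|23| = 23
|23 - 4| = 19

19


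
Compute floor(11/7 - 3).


11/7 = 1.5714
1.5714 - 3 = -1.4286
floor(-1.4286) = -2

-2


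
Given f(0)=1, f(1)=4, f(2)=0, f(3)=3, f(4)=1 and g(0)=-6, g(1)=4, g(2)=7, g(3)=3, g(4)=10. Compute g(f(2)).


f(2) = 0
g(0) = -6

-6


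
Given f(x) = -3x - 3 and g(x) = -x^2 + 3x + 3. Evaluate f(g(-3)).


g(-3) = -15
f(-15) = 42

42


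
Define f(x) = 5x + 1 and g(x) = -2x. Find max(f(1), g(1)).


6


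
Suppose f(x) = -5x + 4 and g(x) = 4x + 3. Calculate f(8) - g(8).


f(8) = -36
g(8) = 35
Difference = -71

-71


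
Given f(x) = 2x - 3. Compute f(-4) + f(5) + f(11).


f(-4) = -11
f(5) = 7
f(11) = 19
Sum = 15

15


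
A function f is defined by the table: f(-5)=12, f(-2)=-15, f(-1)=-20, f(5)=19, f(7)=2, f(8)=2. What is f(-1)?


Reading from the table at x = -1

-20


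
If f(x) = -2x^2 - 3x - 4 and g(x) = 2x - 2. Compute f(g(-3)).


g(-3) = -8
f(-8) = (-2)*(-8)^2 - 3*(-8) - 4 = -108

-108


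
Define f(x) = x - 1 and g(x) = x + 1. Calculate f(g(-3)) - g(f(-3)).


f(g(-3)) = -3
g(f(-3)) = -3
Difference = 0

0


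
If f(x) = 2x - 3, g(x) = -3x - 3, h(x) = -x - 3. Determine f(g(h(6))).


h(6) = -9
g(-9) = 24
f(24) = 45

45


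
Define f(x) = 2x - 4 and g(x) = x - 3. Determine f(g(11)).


12


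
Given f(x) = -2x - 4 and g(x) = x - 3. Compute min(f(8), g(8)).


-20


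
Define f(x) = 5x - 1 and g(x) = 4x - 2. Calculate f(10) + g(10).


f(10) = 49
g(10) = 38
Sum = 87

87


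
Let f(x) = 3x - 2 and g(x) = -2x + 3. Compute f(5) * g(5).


-91


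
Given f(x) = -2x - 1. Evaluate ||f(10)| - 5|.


f(10) = -21
|-21| = 21
|21 - 5| = 16

16


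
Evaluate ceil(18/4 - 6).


18/4 = 4.5
4.5 - 6 = -1.5
ceil(-1.5) = -1

-1


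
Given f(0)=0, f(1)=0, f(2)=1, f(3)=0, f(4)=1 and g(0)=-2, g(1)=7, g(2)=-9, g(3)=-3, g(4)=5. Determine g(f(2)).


f(2) = 1
g(1) = 7

7


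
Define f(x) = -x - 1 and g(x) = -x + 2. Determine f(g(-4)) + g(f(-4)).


f(g(-4)) = -7
g(f(-4)) = -1
Sum = -8

-8


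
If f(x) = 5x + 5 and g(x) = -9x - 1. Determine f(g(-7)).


g(-7) = 62
f(62) = 315

315


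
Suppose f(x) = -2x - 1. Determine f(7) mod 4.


f(7) = -15
-15 mod 4 = 1

1


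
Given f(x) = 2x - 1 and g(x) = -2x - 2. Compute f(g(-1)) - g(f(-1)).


f(g(-1)) = -1
g(f(-1)) = 4
Difference = -5

-5


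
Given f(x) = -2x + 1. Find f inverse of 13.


Solve -2x + 1 = 13
x = (13 - 1) / (-2) = -6

-6


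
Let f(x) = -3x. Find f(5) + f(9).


f(5) = -15
f(9) = -27
Sum = -42

-42


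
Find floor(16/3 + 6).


16/3 = 5.3333
5.3333 + 6 = 11.3333
floor(11.3333) = 11

11


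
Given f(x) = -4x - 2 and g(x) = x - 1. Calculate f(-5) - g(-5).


24


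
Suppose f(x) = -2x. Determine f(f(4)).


f(4) = -8
f(-8) = 16

16


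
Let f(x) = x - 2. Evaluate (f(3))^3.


f(3) = 1
(1)^3 = 1

1


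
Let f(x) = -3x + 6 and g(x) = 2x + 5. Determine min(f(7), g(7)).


f(7) = -15
g(7) = 19
min = -15

-15


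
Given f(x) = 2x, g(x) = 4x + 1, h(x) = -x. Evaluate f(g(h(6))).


-46


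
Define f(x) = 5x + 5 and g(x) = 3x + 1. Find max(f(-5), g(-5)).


f(-5) = -20
g(-5) = -14
max = -14

-14


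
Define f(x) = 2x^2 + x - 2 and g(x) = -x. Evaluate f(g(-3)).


g(-3) = 3
f(3) = 2*(3)^2 + 1*(3) - 2 = 19

19


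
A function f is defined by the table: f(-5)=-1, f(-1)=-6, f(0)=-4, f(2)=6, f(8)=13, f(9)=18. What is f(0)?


Reading from the table at x = 0

-4


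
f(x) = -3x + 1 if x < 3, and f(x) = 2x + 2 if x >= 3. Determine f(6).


6 satisfies x >= 3
f(6) = 14

14


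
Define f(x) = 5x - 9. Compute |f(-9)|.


f(-9) = -54
|-54| = 54

54


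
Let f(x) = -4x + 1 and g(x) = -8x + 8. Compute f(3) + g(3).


f(3) = -11
g(3) = -16
Sum = -27

-27


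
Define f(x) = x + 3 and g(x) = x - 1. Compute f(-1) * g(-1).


-4


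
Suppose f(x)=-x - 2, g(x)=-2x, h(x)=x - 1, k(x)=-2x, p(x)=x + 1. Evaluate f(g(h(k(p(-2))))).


p(-2) = -1
k(-1) = 2
h(2) = 1
g(1) = -2
f(-2) = 0

0


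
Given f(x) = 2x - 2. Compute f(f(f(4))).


18


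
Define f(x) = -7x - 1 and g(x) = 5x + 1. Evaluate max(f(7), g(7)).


f(7) = -50
g(7) = 36
max = 36

36


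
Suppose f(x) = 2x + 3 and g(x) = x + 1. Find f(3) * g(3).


f(3) = 9
g(3) = 4
Product = 36

36


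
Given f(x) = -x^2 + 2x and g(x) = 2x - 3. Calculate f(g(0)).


g(0) = -3
f(-3) = (-1)*(-3)^2 + 2*(-3) = -15

-15


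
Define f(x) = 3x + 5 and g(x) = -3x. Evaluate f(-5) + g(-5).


f(-5) = -10
g(-5) = 15
Sum = 5

5


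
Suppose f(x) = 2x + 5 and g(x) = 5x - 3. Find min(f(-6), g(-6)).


f(-6) = -7
g(-6) = -33
min = -33

-33


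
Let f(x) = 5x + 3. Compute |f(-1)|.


f(-1) = -2
|-2| = 2

2


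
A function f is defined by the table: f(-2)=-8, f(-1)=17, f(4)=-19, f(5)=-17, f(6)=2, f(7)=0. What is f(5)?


Reading from the table at x = 5

-17


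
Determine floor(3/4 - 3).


3/4 = 0.75
0.75 - 3 = -2.25
floor(-2.25) = -3

-3


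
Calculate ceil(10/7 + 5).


10/7 = 1.4286
1.4286 + 5 = 6.4286
ceil(6.4286) = 7

7


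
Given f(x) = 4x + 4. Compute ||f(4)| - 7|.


f(4) = 20
|20| = 20
|20 - 7| = 13

13


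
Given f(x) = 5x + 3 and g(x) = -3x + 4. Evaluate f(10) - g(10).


f(10) = 53
g(10) = -26
Difference = 79

79


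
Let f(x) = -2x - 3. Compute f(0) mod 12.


f(0) = -3
-3 mod 12 = 9

9


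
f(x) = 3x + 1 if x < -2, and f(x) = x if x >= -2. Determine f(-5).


-14


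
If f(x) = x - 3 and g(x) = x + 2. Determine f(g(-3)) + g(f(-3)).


f(g(-3)) = -4
g(f(-3)) = -4
Sum = -8

-8


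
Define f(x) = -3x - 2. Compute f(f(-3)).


f(-3) = 7
f(7) = -23

-23


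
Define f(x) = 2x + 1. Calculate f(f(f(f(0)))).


15


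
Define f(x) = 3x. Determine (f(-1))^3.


f(-1) = -3
(-3)^3 = -27

-27


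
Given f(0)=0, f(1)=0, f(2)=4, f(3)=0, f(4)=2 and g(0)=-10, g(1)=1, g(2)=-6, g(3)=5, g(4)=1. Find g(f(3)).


f(3) = 0
g(0) = -10

-10


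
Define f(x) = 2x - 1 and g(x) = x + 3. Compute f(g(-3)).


g(-3) = 0
f(0) = -1

-1


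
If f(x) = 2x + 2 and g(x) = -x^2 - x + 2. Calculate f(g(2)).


-6


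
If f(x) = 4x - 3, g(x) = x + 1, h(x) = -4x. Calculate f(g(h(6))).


h(6) = -24
g(-24) = -23
f(-23) = -95

-95


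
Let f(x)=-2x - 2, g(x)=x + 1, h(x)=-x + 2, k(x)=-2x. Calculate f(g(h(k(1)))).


k(1) = -2
h(-2) = 4
g(4) = 5
f(5) = -12

-12


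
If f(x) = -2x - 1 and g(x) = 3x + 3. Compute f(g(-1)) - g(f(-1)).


f(g(-1)) = -1
g(f(-1)) = 6
Difference = -7

-7


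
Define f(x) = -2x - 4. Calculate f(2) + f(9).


f(2) = -8
f(9) = -22
Sum = -30

-30


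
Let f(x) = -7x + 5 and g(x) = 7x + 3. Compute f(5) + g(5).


8


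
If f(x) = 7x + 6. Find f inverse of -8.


Solve 7x + 6 = -8
x = (-8 - 6) / 7 = -2

-2


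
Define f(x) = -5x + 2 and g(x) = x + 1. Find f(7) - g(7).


f(7) = -33
g(7) = 8
Difference = -41

-41


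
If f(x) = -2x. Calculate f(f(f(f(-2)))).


-32


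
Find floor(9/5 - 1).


9/5 = 1.8
1.8 - 1 = 0.8
floor(0.8) = 0

0


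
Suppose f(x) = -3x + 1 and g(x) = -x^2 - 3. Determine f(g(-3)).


g(-3) = -12
f(-12) = 37

37


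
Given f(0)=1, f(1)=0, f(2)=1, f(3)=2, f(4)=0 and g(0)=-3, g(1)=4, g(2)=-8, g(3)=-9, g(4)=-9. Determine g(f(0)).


4


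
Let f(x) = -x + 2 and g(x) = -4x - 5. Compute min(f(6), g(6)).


-29


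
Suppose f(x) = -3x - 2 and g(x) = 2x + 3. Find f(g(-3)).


7


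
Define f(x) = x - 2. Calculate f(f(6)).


f(6) = 4
f(4) = 2

2


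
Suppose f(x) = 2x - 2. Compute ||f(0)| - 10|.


f(0) = -2
|-2| = 2
|2 - 10| = 8

8


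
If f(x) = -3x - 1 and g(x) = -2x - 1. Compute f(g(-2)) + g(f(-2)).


f(g(-2)) = -10
g(f(-2)) = -11
Sum = -21

-21


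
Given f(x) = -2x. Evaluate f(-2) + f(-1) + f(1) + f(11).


f(-2) = 4
f(-1) = 2
f(1) = -2
f(11) = -22
Sum = -18

-18


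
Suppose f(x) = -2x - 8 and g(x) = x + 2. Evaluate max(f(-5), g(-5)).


f(-5) = 2
g(-5) = -3
max = 2

2


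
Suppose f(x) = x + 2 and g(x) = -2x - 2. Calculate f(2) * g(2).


-24


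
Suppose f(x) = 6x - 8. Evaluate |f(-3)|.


f(-3) = -26
|-26| = 26

26


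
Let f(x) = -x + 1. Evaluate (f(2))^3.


f(2) = -1
(-1)^3 = -1

-1


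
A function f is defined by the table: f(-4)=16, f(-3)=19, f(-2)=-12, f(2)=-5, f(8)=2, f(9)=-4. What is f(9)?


-4


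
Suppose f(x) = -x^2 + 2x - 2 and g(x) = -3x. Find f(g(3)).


g(3) = -9
f(-9) = (-1)*(-9)^2 + 2*(-9) - 2 = -101

-101


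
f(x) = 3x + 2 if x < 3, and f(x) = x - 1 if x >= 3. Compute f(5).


5 satisfies x >= 3
f(5) = 4

4


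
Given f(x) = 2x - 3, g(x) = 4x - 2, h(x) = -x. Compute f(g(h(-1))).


h(-1) = 1
g(1) = 2
f(2) = 1

1


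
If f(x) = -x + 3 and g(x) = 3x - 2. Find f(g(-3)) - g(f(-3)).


f(g(-3)) = 14
g(f(-3)) = 16
Difference = -2

-2


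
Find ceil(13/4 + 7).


13/4 = 3.25
3.25 + 7 = 10.25
ceil(10.25) = 11

11


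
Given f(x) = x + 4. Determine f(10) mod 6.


2


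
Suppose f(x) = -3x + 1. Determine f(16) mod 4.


1


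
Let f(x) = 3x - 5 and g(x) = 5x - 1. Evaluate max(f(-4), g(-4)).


f(-4) = -17
g(-4) = -21
max = -17

-17


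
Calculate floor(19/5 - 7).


19/5 = 3.8
3.8 - 7 = -3.2
floor(-3.2) = -4

-4


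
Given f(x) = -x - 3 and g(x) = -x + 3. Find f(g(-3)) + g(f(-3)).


-6


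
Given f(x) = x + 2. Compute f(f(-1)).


f(-1) = 1
f(1) = 3

3


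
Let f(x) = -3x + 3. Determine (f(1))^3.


f(1) = 0
(0)^3 = 0

0


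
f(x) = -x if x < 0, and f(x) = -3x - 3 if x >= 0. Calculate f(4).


4 satisfies x >= 0
f(4) = -15

-15


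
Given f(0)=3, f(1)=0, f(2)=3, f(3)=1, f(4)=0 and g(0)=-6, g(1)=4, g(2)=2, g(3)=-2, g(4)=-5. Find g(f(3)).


f(3) = 1
g(1) = 4

4


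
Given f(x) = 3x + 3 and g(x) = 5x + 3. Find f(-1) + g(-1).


f(-1) = 0
g(-1) = -2
Sum = -2

-2


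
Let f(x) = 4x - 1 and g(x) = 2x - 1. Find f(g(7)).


g(7) = 13
f(13) = 51

51


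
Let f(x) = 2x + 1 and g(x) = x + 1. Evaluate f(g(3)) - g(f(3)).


f(g(3)) = 9
g(f(3)) = 8
Difference = 1

1


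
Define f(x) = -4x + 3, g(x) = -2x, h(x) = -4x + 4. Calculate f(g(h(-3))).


h(-3) = 16
g(16) = -32
f(-32) = 131

131


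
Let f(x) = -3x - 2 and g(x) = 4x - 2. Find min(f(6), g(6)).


f(6) = -20
g(6) = 22
min = -20

-20


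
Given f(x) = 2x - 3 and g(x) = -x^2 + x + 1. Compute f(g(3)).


g(3) = -5
f(-5) = -13

-13


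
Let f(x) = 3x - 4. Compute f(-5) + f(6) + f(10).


f(-5) = -19
f(6) = 14
f(10) = 26
Sum = 21

21


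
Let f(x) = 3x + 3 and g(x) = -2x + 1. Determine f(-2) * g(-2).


f(-2) = -3
g(-2) = 5
Product = -15

-15


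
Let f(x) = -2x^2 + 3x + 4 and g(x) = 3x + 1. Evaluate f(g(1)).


g(1) = 4
f(4) = (-2)*(4)^2 + 3*(4) + 4 = -16

-16


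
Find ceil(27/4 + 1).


27/4 = 6.75
6.75 + 1 = 7.75
ceil(7.75) = 8

8


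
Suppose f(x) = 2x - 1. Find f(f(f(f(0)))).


f(0) = -1
f(-1) = -3
f(-3) = -7
f(-7) = -15

-15


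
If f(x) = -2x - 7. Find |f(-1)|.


f(-1) = -5
|-5| = 5

5


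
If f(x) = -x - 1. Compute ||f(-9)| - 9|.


f(-9) = 8
|8| = 8
|8 - 9| = 1

1


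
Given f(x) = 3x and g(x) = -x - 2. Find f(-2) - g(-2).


f(-2) = -6
g(-2) = 0
Difference = -6

-6


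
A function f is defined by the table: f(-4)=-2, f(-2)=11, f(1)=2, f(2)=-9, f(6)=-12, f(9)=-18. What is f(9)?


Reading from the table at x = 9

-18


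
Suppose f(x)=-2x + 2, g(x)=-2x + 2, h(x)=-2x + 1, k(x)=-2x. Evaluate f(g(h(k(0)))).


k(0) = 0
h(0) = 1
g(1) = 0
f(0) = 2

2


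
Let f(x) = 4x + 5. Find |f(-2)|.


f(-2) = -3
|-3| = 3

3


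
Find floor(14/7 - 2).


14/7 = 2
2 - 2 = 0
floor(0) = 0

0


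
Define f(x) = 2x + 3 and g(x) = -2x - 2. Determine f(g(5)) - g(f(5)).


7


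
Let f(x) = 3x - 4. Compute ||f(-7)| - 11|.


f(-7) = -25
|-25| = 25
|25 - 11| = 14

14


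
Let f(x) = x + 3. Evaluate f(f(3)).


f(3) = 6
f(6) = 9

9


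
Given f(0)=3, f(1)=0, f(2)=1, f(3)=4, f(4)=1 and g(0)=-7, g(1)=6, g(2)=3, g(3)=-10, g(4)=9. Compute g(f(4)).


6


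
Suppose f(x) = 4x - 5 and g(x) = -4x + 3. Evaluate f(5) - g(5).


f(5) = 15
g(5) = -17
Difference = 32

32


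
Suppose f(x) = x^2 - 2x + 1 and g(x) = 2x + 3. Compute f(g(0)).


4


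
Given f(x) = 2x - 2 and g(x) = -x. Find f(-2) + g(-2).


-4


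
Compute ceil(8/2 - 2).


8/2 = 4
4 - 2 = 2
ceil(2) = 2

2


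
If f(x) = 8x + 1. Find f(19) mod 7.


f(19) = 153
153 mod 7 = 6

6


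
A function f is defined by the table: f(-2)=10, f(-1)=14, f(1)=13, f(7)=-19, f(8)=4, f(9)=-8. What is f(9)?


Reading from the table at x = 9

-8


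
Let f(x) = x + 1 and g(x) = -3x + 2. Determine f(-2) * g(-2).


f(-2) = -1
g(-2) = 8
Product = -8

-8


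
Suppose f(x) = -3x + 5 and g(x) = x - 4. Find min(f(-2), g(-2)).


f(-2) = 11
g(-2) = -6
min = -6

-6


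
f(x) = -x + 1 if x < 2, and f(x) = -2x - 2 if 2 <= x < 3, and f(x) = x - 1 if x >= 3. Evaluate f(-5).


-5 satisfies x < 2
f(-5) = 6

6


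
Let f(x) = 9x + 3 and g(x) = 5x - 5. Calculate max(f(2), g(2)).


f(2) = 21
g(2) = 5
max = 21

21


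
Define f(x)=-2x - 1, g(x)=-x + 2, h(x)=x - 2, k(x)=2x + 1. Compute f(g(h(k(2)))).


k(2) = 5
h(5) = 3
g(3) = -1
f(-1) = 1

1


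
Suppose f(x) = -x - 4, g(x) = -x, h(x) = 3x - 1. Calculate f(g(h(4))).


h(4) = 11
g(11) = -11
f(-11) = 7

7


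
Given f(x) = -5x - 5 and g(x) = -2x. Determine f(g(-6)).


-65


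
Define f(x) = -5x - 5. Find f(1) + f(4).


f(1) = -10
f(4) = -25
Sum = -35

-35


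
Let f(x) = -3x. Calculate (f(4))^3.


-1728


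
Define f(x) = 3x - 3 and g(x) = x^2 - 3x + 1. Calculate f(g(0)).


g(0) = 1
f(1) = 0

0


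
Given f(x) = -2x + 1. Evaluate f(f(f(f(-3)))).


-53


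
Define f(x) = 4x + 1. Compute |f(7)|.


29


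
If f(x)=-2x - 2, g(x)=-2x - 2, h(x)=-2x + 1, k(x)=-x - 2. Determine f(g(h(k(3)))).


46


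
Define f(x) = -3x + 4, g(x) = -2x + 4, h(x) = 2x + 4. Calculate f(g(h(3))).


52


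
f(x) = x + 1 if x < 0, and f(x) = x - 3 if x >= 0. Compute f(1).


-2


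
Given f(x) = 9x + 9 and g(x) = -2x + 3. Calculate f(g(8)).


g(8) = -13
f(-13) = -108

-108


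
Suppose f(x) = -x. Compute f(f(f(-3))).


f(-3) = 3
f(3) = -3
f(-3) = 3

3


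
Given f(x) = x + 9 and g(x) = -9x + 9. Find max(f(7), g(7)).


16


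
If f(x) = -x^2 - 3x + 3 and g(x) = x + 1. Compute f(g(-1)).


g(-1) = 0
f(0) = (-1)*(0)^2 - 3*(0) + 3 = 3

3


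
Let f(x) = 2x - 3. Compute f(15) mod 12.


f(15) = 27
27 mod 12 = 3

3


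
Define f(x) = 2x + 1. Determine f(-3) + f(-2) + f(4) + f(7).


f(-3) = -5
f(-2) = -3
f(4) = 9
f(7) = 15
Sum = 16

16


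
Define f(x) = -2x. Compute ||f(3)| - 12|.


f(3) = -6
|-6| = 6
|6 - 12| = 6

6


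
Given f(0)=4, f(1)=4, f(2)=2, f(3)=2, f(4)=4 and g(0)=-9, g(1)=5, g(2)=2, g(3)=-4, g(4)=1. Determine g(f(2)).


f(2) = 2
g(2) = 2

2


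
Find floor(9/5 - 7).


9/5 = 1.8
1.8 - 7 = -5.2
floor(-5.2) = -6

-6


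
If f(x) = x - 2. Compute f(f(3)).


f(3) = 1
f(1) = -1

-1


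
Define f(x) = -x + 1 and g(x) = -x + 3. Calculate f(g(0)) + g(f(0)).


f(g(0)) = -2
g(f(0)) = 2
Sum = 0

0


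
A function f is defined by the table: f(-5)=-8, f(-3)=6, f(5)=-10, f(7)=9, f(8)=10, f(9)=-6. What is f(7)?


9


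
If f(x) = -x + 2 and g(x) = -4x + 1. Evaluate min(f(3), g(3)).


-11


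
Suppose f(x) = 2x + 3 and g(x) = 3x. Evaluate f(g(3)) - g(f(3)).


f(g(3)) = 21
g(f(3)) = 27
Difference = -6

-6


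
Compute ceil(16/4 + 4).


16/4 = 4
4 + 4 = 8
ceil(8) = 8

8


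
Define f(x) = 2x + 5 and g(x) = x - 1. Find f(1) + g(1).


f(1) = 7
g(1) = 0
Sum = 7

7


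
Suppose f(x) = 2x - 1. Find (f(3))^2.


25


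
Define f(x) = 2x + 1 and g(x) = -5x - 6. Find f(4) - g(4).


35


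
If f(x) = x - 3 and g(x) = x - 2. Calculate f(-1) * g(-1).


f(-1) = -4
g(-1) = -3
Product = 12

12


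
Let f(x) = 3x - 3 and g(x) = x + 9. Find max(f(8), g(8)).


f(8) = 21
g(8) = 17
max = 21

21


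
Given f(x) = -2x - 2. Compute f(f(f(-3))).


f(-3) = 4
f(4) = -10
f(-10) = 18

18


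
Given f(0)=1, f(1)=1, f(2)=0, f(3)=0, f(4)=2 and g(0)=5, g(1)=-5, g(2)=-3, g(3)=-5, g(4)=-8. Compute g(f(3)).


f(3) = 0
g(0) = 5

5


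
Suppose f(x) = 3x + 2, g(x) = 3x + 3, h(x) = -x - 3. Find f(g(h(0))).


h(0) = -3
g(-3) = -6
f(-6) = -16

-16


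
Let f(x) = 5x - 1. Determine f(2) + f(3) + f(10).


f(2) = 9
f(3) = 14
f(10) = 49
Sum = 72

72


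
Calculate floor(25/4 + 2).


25/4 = 6.25
6.25 + 2 = 8.25
floor(8.25) = 8

8


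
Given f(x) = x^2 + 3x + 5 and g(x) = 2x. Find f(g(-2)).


g(-2) = -4
f(-4) = 1*(-4)^2 + 3*(-4) + 5 = 9

9


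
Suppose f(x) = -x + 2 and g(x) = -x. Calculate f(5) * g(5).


15


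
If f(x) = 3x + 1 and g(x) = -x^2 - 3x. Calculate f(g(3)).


-53


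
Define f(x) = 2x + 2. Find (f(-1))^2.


0


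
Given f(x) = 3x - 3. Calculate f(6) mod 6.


f(6) = 15
15 mod 6 = 3

3


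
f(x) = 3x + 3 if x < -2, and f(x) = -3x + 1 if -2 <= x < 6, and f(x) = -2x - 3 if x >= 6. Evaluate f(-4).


-4 satisfies x < -2
f(-4) = -9

-9


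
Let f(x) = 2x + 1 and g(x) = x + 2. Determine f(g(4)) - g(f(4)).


2


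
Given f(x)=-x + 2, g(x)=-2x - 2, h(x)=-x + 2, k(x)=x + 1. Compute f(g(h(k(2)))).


k(2) = 3
h(3) = -1
g(-1) = 0
f(0) = 2

2


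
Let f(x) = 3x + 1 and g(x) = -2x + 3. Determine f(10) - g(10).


f(10) = 31
g(10) = -17
Difference = 48

48


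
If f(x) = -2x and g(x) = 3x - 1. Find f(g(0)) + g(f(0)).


f(g(0)) = 2
g(f(0)) = -1
Sum = 1

1


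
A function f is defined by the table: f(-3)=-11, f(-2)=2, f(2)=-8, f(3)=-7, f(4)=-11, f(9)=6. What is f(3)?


Reading from the table at x = 3

-7


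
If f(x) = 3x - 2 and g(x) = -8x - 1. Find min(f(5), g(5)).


-41


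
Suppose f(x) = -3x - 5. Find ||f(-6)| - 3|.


f(-6) = 13
|13| = 13
|13 - 3| = 10

10


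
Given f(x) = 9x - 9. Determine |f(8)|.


f(8) = 63
|63| = 63

63


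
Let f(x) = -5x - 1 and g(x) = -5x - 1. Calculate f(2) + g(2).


-22


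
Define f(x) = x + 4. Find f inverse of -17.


Solve x + 4 = -17
x = (-17 - 4) / 1 = -21

-21


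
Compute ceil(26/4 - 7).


0


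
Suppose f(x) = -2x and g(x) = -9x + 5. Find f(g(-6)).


g(-6) = 59
f(59) = -118

-118


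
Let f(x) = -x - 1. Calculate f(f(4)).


f(4) = -5
f(-5) = 4

4


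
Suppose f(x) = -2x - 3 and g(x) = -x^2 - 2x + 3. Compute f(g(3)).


21


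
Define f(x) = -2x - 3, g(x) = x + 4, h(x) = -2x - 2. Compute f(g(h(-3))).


h(-3) = 4
g(4) = 8
f(8) = -19

-19


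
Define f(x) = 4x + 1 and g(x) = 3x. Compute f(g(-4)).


g(-4) = -12
f(-12) = -47

-47


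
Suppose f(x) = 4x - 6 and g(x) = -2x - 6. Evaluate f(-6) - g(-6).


f(-6) = -30
g(-6) = 6
Difference = -36

-36


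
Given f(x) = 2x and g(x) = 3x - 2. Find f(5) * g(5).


f(5) = 10
g(5) = 13
Product = 130

130


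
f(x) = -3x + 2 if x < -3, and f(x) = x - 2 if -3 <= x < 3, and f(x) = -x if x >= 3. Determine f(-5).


-5 satisfies x < -3
f(-5) = 17

17


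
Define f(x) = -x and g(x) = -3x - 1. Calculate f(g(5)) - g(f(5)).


2


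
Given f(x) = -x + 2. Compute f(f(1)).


f(1) = 1
f(1) = 1

1


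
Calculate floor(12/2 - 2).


12/2 = 6
6 - 2 = 4
floor(4) = 4

4


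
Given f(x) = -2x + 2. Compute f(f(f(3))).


f(3) = -4
f(-4) = 10
f(10) = -18

-18


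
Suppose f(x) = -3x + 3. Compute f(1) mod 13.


f(1) = 0
0 mod 13 = 0

0


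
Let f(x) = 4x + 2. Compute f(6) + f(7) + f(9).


94


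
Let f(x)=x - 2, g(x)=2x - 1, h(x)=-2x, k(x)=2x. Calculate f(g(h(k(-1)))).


k(-1) = -2
h(-2) = 4
g(4) = 7
f(7) = 5

5


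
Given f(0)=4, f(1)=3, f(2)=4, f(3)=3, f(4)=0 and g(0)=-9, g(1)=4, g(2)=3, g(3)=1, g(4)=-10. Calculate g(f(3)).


f(3) = 3
g(3) = 1

1


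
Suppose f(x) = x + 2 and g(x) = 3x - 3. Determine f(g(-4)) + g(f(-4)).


f(g(-4)) = -13
g(f(-4)) = -9
Sum = -22

-22


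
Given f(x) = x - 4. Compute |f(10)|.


f(10) = 6
|6| = 6

6


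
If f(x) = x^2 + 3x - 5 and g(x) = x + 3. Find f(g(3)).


49


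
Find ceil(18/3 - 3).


3


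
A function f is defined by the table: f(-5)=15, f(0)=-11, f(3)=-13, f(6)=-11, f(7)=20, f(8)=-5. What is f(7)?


Reading from the table at x = 7

20


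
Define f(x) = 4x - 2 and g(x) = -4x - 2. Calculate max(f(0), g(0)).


-2


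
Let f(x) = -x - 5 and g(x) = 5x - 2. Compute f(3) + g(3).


f(3) = -8
g(3) = 13
Sum = 5

5


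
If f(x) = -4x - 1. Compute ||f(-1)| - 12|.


f(-1) = 3
|3| = 3
|3 - 12| = 9

9


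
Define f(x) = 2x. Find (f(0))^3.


f(0) = 0
(0)^3 = 0

0


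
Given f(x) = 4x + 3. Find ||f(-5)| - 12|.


f(-5) = -17
|-17| = 17
|17 - 12| = 5

5


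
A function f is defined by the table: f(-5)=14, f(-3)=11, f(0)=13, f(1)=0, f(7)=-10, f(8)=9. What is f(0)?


Reading from the table at x = 0

13


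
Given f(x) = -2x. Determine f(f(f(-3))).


f(-3) = 6
f(6) = -12
f(-12) = 24

24


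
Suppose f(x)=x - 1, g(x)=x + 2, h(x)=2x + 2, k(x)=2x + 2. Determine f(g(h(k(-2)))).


-1


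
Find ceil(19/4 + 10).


19/4 = 4.75
4.75 + 10 = 14.75
ceil(14.75) = 15

15


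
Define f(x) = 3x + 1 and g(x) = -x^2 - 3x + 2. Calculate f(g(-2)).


g(-2) = 4
f(4) = 13

13


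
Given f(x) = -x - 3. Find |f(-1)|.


f(-1) = -2
|-2| = 2

2


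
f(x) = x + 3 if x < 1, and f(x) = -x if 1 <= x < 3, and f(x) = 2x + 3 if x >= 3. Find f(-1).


-1 satisfies x < 1
f(-1) = 2

2


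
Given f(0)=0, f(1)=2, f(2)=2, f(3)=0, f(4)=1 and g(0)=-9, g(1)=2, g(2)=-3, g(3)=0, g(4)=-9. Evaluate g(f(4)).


f(4) = 1
g(1) = 2

2


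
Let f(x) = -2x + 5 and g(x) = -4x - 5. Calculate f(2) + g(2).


f(2) = 1
g(2) = -13
Sum = -12

-12


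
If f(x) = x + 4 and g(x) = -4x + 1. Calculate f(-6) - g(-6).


f(-6) = -2
g(-6) = 25
Difference = -27

-27


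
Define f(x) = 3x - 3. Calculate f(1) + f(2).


3


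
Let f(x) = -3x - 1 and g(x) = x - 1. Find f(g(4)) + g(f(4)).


f(g(4)) = -10
g(f(4)) = -14
Sum = -24

-24


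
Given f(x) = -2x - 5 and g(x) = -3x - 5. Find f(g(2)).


g(2) = -11
f(-11) = 17

17


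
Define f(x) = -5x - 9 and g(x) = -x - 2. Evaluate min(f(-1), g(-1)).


f(-1) = -4
g(-1) = -1
min = -4

-4


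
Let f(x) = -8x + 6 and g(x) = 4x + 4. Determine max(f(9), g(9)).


f(9) = -66
g(9) = 40
max = 40

40


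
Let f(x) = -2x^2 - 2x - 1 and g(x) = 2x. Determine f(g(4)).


g(4) = 8
f(8) = (-2)*(8)^2 - 2*(8) - 1 = -145

-145


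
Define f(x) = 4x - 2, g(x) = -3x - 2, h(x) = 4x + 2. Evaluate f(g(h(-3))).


h(-3) = -10
g(-10) = 28
f(28) = 110

110


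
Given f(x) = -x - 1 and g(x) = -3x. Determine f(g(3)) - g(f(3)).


f(g(3)) = 8
g(f(3)) = 12
Difference = -4

-4


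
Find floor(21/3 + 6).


21/3 = 7
7 + 6 = 13
floor(13) = 13

13


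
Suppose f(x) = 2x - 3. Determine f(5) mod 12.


f(5) = 7
7 mod 12 = 7

7


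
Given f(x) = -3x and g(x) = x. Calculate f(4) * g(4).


f(4) = -12
g(4) = 4
Product = -48

-48


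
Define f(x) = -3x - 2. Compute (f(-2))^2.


f(-2) = 4
(4)^2 = 16

16


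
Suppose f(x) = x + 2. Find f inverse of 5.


3


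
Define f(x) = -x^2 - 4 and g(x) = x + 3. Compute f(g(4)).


g(4) = 7
f(7) = (-1)*(7)^2 - 4 = -53

-53


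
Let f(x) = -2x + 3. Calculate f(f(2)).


f(2) = -1
f(-1) = 5

5


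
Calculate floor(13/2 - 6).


13/2 = 6.5
6.5 - 6 = 0.5
floor(0.5) = 0

0


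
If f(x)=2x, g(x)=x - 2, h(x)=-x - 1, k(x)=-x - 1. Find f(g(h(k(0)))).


k(0) = -1
h(-1) = 0
g(0) = -2
f(-2) = -4

-4


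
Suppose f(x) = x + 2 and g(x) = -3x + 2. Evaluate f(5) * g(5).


f(5) = 7
g(5) = -13
Product = -91

-91


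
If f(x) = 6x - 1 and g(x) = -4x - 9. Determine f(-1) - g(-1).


f(-1) = -7
g(-1) = -5
Difference = -2

-2


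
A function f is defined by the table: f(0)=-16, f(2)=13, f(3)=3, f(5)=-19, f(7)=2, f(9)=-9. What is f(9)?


-9


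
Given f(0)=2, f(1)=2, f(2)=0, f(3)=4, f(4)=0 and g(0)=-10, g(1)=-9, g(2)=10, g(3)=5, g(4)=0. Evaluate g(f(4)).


f(4) = 0
g(0) = -10

-10


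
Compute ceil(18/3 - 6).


18/3 = 6
6 - 6 = 0
ceil(0) = 0

0


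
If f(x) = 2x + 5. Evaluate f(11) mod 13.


f(11) = 27
27 mod 13 = 1

1


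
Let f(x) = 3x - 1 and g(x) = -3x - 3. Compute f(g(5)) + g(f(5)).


f(g(5)) = -55
g(f(5)) = -45
Sum = -100

-100


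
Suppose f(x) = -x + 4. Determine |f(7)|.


3


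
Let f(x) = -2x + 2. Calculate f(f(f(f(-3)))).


f(-3) = 8
f(8) = -14
f(-14) = 30
f(30) = -58

-58


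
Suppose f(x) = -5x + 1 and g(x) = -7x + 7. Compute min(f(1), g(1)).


f(1) = -4
g(1) = 0
min = -4

-4


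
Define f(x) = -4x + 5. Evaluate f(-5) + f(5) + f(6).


f(-5) = 25
f(5) = -15
f(6) = -19
Sum = -9

-9


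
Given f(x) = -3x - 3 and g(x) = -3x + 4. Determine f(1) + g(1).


f(1) = -6
g(1) = 1
Sum = -5

-5


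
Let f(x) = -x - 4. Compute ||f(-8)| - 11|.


f(-8) = 4
|4| = 4
|4 - 11| = 7

7


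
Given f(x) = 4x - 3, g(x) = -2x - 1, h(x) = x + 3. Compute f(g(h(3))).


h(3) = 6
g(6) = -13
f(-13) = -55

-55


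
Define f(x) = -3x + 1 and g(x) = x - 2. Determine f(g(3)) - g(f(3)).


8


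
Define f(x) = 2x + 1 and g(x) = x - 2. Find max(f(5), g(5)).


11


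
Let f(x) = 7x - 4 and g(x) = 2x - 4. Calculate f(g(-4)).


g(-4) = -12
f(-12) = -88

-88


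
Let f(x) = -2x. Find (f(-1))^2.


f(-1) = 2
(2)^2 = 4

4


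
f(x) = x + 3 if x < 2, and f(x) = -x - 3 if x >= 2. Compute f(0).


0 satisfies x < 2
f(0) = 3

3


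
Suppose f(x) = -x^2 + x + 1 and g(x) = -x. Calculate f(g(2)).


g(2) = -2
f(-2) = (-1)*(-2)^2 + 1*(-2) + 1 = -5

-5


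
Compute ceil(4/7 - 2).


4/7 = 0.5714
0.5714 - 2 = -1.4286
ceil(-1.4286) = -1

-1


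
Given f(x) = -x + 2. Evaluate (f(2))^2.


0


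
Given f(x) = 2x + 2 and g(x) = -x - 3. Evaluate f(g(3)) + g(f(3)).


f(g(3)) = -10
g(f(3)) = -11
Sum = -21

-21


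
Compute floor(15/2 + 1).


15/2 = 7.5
7.5 + 1 = 8.5
floor(8.5) = 8

8


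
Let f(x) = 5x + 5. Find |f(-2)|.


f(-2) = -5
|-5| = 5

5


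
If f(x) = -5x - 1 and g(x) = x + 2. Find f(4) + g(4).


-15


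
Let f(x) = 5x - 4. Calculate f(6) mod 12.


f(6) = 26
26 mod 12 = 2

2


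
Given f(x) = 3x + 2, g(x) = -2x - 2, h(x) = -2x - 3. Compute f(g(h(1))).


26


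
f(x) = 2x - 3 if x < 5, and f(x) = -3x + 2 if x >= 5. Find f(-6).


-6 satisfies x < 5
f(-6) = -15

-15


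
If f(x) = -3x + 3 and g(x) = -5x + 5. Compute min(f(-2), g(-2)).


9


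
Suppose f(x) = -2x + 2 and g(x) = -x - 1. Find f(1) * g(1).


f(1) = 0
g(1) = -2
Product = 0

0


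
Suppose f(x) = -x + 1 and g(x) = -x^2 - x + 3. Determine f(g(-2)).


g(-2) = 1
f(1) = 0

0
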